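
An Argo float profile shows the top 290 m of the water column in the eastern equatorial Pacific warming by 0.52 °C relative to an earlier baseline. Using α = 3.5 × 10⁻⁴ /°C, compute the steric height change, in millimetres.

Δh = αΔT·H = 3.5×10⁻⁴ × 0.52 × 290 = 0.05278 m

about 53 mm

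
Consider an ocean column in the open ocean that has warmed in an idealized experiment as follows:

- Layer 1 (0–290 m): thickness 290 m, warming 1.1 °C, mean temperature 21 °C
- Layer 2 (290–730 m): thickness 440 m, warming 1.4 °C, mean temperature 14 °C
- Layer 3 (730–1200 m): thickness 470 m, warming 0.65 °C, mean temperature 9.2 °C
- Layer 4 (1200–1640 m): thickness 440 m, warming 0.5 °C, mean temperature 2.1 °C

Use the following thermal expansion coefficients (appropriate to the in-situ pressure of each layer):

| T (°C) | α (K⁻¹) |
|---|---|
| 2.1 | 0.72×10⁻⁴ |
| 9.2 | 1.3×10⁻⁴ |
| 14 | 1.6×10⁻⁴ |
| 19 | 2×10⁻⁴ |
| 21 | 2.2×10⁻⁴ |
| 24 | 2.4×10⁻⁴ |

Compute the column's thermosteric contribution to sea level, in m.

Layer 1 at 21 °C → α = 2.2×10⁻⁴ K⁻¹
Layer 2 at 14 °C → α = 1.6×10⁻⁴ K⁻¹
Layer 3 at 9.2 °C → α = 1.3×10⁻⁴ K⁻¹
Layer 4 at 2.1 °C → α = 0.72×10⁻⁴ K⁻¹
1.1 × 2.2×10⁻⁴ × 290 = 0.07018 m
440 × 1.6×10⁻⁴ × 1.4 = 0.09856 m
Layer 3: 470 × 0.65 × 1.3×10⁻⁴ = 0.039715 m
1200–1640 m: 0.5 × 440 × 0.72×10⁻⁴ = 0.01584 m
Δh = 0.07018 + 0.09856 + 0.039715 + 0.01584 = 0.224295 m

Δh ≈ 0.224 m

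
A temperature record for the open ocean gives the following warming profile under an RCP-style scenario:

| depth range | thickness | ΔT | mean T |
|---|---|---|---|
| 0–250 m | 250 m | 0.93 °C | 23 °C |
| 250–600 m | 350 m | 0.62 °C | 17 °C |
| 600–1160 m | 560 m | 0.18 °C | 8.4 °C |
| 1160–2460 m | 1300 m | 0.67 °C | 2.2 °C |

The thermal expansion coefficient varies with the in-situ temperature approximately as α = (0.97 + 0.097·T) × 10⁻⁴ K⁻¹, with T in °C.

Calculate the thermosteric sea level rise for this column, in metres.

0.252 m of thermosteric rise

Layer 1: α = (0.97 + 0.097×23)×10⁻⁴ = 3.201×10⁻⁴ K⁻¹
Layer 2: α = (0.97 + 0.097×17)×10⁻⁴ = 2.619×10⁻⁴ K⁻¹
Layer 3: α = (0.97 + 0.097×8.4)×10⁻⁴ = 1.7848×10⁻⁴ K⁻¹
Layer 4: α = (0.97 + 0.097×2.2)×10⁻⁴ = 1.1834×10⁻⁴ K⁻¹
0–250 m: 3.201×10⁻⁴ × 250 × 0.93 = 0.07442325 m
Layer 2: 350 × 0.62 × 2.619×10⁻⁴ = 0.0568323 m
Layer 3: 1.7848×10⁻⁴ × 0.18 × 560 = 0.017990784 m
Layer 4: 0.67 × 1.1834×10⁻⁴ × 1300 = 0.10307414 m
Δh = 0.07442325 + 0.0568323 + 0.017990784 + 0.10307414 = 0.252320474 m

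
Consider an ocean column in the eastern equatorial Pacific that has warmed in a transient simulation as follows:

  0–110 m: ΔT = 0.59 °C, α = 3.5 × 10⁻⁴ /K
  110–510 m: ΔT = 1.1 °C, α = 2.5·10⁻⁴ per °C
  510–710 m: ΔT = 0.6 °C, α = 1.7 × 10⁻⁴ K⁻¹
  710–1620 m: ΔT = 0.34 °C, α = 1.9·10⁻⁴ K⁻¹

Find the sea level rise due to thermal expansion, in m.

about 0.212 m

0–110 m: 110 × 3.5×10⁻⁴ × 0.59 = 0.022715 m
Layer 2: 1.1 × 400 × 2.5×10⁻⁴ = 0.11000 m
510–710 m: 0.6 × 200 × 1.7×10⁻⁴ = 0.02040 m
710–1620 m: 0.34 × 910 × 1.9×10⁻⁴ = 0.058786 m
Δh = 0.022715 + 0.11000 + 0.02040 + 0.058786 = 0.211901 m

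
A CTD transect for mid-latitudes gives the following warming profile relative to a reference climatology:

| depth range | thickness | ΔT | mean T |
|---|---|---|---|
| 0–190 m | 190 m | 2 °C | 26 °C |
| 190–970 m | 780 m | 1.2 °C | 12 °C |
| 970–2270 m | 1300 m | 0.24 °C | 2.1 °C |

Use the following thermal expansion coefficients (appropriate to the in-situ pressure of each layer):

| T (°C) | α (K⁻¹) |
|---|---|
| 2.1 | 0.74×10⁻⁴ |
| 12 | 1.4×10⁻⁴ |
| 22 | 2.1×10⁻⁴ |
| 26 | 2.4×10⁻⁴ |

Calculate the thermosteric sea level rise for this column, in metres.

about 0.245 m

Layer 1 at 26 °C → α = 2.4×10⁻⁴ K⁻¹
Layer 2 at 12 °C → α = 1.4×10⁻⁴ K⁻¹
Layer 3 at 2.1 °C → α = 0.74×10⁻⁴ K⁻¹
0–190 m: 190 × 2 × 2.4×10⁻⁴ = 0.09120 m
Layer 2: 1.2 × 1.4×10⁻⁴ × 780 = 0.13104 m
970–2270 m: 1300 × 0.74×10⁻⁴ × 0.24 = 0.023088 m
Δh = 0.09120 + 0.13104 + 0.023088 = 0.245328 m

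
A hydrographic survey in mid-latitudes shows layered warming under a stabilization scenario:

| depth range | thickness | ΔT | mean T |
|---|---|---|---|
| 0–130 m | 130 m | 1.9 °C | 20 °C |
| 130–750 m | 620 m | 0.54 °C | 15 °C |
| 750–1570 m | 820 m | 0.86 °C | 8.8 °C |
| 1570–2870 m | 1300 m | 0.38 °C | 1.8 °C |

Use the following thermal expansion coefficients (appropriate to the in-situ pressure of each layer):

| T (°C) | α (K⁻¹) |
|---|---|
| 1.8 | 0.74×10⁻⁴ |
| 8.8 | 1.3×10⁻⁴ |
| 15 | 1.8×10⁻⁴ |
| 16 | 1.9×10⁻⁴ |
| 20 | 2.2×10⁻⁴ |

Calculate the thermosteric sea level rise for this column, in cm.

24.3 cm

Layer 1 at 20 °C → α = 2.2×10⁻⁴ K⁻¹
Layer 2 at 15 °C → α = 1.8×10⁻⁴ K⁻¹
Layer 3 at 8.8 °C → α = 1.3×10⁻⁴ K⁻¹
Layer 4 at 1.8 °C → α = 0.74×10⁻⁴ K⁻¹
2.2×10⁻⁴ × 130 × 1.9 = 0.05434 m
130–750 m: 620 × 0.54 × 1.8×10⁻⁴ = 0.060264 m
0.86 × 820 × 1.3×10⁻⁴ = 0.091676 m
Layer 4: 0.74×10⁻⁴ × 0.38 × 1300 = 0.036556 m
Δh = 0.05434 + 0.060264 + 0.091676 + 0.036556 = 0.242836 m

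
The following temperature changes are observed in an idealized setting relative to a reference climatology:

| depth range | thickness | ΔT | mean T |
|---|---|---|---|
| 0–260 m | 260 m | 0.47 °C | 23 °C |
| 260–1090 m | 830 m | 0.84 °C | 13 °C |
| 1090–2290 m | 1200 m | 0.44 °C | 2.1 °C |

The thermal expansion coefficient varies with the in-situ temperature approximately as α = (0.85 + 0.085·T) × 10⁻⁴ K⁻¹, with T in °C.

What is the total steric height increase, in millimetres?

225 mm

Layer 1: α = (0.85 + 0.085×23)×10⁻⁴ = 2.805×10⁻⁴ K⁻¹
Layer 2: α = (0.85 + 0.085×13)×10⁻⁴ = 1.955×10⁻⁴ K⁻¹
Layer 3: α = (0.85 + 0.085×2.1)×10⁻⁴ = 1.0285×10⁻⁴ K⁻¹
Layer 1: 2.805×10⁻⁴ × 0.47 × 260 = 0.0342771 m
Layer 2: 830 × 1.955×10⁻⁴ × 0.84 = 0.1363026 m
1090–2290 m: 0.44 × 1200 × 1.0285×10⁻⁴ = 0.0543048 m
Δh = 0.0342771 + 0.1363026 + 0.0543048 = 0.2248845 m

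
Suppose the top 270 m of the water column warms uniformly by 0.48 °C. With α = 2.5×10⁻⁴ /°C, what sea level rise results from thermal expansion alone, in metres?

Δh = αΔT·H = 2.5×10⁻⁴ × 0.48 × 270 = 0.03240 m

about 0.0324 m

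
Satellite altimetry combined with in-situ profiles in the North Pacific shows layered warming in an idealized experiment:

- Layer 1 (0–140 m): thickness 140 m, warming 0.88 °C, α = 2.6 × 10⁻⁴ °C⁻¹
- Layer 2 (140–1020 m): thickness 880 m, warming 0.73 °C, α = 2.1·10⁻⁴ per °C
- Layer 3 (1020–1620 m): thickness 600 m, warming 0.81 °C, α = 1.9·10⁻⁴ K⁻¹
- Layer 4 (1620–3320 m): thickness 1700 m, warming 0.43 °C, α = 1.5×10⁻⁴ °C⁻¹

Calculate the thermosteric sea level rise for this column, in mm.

369 mm

Layer 1: 140 × 2.6×10⁻⁴ × 0.88 = 0.032032 m
Layer 2: 2.1×10⁻⁴ × 880 × 0.73 = 0.134904 m
Layer 3: 600 × 0.81 × 1.9×10⁻⁴ = 0.09234 m
1700 × 1.5×10⁻⁴ × 0.43 = 0.10965 m
Δh = 0.032032 + 0.134904 + 0.09234 + 0.10965 = 0.368926 m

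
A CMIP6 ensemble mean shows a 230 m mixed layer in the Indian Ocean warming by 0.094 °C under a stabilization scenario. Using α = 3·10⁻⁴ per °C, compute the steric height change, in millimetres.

Δh = αΔT·H = 3×10⁻⁴ × 0.094 × 230 = 0.006486 m

6.49 mm of thermosteric rise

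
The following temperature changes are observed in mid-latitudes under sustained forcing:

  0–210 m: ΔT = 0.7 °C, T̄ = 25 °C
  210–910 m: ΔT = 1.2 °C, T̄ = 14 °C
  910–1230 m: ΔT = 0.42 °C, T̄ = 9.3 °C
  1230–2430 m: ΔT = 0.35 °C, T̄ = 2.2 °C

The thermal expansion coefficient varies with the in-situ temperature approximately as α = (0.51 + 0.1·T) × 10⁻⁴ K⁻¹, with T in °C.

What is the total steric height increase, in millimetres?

255 mm

Layer 1: α = (0.51 + 0.1×25)×10⁻⁴ = 3.01×10⁻⁴ K⁻¹
Layer 2: α = (0.51 + 0.1×14)×10⁻⁴ = 1.91×10⁻⁴ K⁻¹
Layer 3: α = (0.51 + 0.1×9.3)×10⁻⁴ = 1.44×10⁻⁴ K⁻¹
Layer 4: α = (0.51 + 0.1×2.2)×10⁻⁴ = 0.73×10⁻⁴ K⁻¹
Layer 1: 3.01×10⁻⁴ × 0.7 × 210 = 0.044247 m
Layer 2: 1.2 × 700 × 1.91×10⁻⁴ = 0.16044 m
0.42 × 1.44×10⁻⁴ × 320 = 0.0193536 m
Layer 4: 1200 × 0.35 × 0.73×10⁻⁴ = 0.03066 m
Δh = 0.044247 + 0.16044 + 0.0193536 + 0.03066 = 0.2547006 m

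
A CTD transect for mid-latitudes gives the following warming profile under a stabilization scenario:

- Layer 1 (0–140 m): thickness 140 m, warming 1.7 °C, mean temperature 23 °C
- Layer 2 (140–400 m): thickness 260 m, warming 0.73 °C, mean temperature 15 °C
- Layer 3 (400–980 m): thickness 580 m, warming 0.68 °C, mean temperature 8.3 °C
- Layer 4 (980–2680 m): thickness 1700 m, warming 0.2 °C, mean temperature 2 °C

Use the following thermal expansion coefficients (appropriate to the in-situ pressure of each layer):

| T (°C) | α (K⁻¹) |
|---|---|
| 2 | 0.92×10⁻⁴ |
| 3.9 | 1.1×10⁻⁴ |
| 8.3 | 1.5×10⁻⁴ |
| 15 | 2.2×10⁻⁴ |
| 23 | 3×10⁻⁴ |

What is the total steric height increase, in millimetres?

Layer 1 at 23 °C → α = 3×10⁻⁴ K⁻¹
Layer 2 at 15 °C → α = 2.2×10⁻⁴ K⁻¹
Layer 3 at 8.3 °C → α = 1.5×10⁻⁴ K⁻¹
Layer 4 at 2 °C → α = 0.92×10⁻⁴ K⁻¹
Layer 1: 1.7 × 140 × 3×10⁻⁴ = 0.07140 m
140–400 m: 2.2×10⁻⁴ × 260 × 0.73 = 0.041756 m
400–980 m: 580 × 0.68 × 1.5×10⁻⁴ = 0.05916 m
980–2680 m: 0.2 × 1700 × 0.92×10⁻⁴ = 0.03128 m
Δh = 0.07140 + 0.041756 + 0.05916 + 0.03128 = 0.203596 m

204 mm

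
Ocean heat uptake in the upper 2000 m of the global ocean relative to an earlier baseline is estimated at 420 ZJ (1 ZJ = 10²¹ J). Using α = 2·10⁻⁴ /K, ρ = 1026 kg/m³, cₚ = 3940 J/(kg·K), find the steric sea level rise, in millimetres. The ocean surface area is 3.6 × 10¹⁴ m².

Per unit area: Q = 420×10²¹ / (3.6×10¹⁴) ≈ 1.167×10⁹ J/m²
Δh = αQ/(ρcₚ) = 2×10⁻⁴ × 1.167×10⁹ / (1026 × 3940) ≈ 0.057737 m

Δh ≈ 57.7 mm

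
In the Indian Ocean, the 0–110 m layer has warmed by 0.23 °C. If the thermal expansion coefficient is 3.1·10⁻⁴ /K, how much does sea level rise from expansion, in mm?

Δh = αΔT·H = 3.1×10⁻⁴ × 0.23 × 110 = 0.007843 m

7.84 mm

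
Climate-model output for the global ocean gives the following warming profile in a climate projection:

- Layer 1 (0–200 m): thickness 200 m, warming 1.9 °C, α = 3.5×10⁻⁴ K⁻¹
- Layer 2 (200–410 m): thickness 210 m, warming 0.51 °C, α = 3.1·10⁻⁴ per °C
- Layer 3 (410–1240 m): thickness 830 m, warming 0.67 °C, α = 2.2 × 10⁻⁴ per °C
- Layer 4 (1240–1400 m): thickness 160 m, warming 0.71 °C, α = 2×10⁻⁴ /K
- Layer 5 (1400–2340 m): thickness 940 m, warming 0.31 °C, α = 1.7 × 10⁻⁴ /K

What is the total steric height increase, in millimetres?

about 361 mm

200 × 1.9 × 3.5×10⁻⁴ = 0.13300 m
0.51 × 3.1×10⁻⁴ × 210 = 0.033201 m
Layer 3: 830 × 2.2×10⁻⁴ × 0.67 = 0.122342 m
1240–1400 m: 2×10⁻⁴ × 160 × 0.71 = 0.02272 m
Layer 5: 0.31 × 1.7×10⁻⁴ × 940 = 0.049538 m
Δh = 0.13300 + 0.033201 + 0.122342 + 0.02272 + 0.049538 = 0.360801 m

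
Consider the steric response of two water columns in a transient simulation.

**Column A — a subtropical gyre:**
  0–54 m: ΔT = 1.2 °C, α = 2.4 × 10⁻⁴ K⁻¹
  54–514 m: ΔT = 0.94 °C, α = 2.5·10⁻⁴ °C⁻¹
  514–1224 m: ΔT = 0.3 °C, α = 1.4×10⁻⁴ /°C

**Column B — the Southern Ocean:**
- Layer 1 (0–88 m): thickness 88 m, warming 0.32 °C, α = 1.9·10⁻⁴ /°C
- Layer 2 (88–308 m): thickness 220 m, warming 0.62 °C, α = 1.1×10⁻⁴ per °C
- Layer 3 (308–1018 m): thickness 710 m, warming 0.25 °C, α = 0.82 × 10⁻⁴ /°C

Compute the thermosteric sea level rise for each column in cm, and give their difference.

Δh_A ≈ 15.3 cm, Δh_B ≈ 3.49 cm; difference ≈ 11.9 cm

A 54 × 2.4×10⁻⁴ × 1.2 = 0.015552 m
A Layer 2: 0.94 × 460 × 2.5×10⁻⁴ = 0.10810 m
A 0.3 × 710 × 1.4×10⁻⁴ = 0.02982 m
A total: 0.153472 m
B Layer 1: 1.9×10⁻⁴ × 88 × 0.32 = 0.0053504 m
B 88–308 m: 1.1×10⁻⁴ × 220 × 0.62 = 0.015004 m
B 308–1018 m: 710 × 0.82×10⁻⁴ × 0.25 = 0.014555 m
B total: 0.0349094 m
Difference: 0.153472 − 0.0349094 = 0.1185626 m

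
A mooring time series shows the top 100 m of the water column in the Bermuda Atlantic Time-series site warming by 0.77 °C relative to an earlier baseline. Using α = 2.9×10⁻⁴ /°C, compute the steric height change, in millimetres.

about 22.3 mm

Δh = αΔT·H = 2.9×10⁻⁴ × 0.77 × 100 = 0.02233 m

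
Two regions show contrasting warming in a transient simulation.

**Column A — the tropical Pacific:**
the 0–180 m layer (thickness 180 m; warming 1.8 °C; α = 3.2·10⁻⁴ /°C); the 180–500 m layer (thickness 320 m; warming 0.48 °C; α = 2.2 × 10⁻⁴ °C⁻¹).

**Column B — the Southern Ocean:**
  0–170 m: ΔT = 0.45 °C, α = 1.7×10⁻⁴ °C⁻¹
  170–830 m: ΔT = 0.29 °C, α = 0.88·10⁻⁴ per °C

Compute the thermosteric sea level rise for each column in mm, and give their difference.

A 0–180 m: 1.8 × 180 × 3.2×10⁻⁴ = 0.10368 m
A 320 × 0.48 × 2.2×10⁻⁴ = 0.033792 m
A total: 0.137472 m
B 0–170 m: 1.7×10⁻⁴ × 170 × 0.45 = 0.013005 m
B Layer 2: 0.29 × 660 × 0.88×10⁻⁴ = 0.0168432 m
B total: 0.0298482 m
Difference: 0.137472 − 0.0298482 = 0.1076238 m

A: 140 mm; B: 30 mm; difference 110 mm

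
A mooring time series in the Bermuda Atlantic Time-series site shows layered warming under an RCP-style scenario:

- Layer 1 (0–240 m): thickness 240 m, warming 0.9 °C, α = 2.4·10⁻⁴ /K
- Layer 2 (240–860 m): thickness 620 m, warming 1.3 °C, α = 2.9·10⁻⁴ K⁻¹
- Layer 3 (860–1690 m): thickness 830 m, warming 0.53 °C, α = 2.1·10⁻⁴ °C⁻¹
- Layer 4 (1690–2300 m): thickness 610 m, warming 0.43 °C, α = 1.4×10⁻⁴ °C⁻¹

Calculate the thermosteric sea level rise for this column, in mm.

2.4×10⁻⁴ × 0.9 × 240 = 0.05184 m
620 × 1.3 × 2.9×10⁻⁴ = 0.23374 m
2.1×10⁻⁴ × 830 × 0.53 = 0.092379 m
1690–2300 m: 610 × 1.4×10⁻⁴ × 0.43 = 0.036722 m
Δh = 0.05184 + 0.23374 + 0.092379 + 0.036722 = 0.414681 m

about 410 mm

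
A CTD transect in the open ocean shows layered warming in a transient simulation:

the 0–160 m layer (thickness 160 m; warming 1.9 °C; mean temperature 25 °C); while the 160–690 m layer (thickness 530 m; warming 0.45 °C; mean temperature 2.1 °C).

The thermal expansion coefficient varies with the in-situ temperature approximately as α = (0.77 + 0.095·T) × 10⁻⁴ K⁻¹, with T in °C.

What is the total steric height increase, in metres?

Layer 1: α = (0.77 + 0.095×25)×10⁻⁴ = 3.145×10⁻⁴ K⁻¹
Layer 2: α = (0.77 + 0.095×2.1)×10⁻⁴ = 0.9695×10⁻⁴ K⁻¹
0–160 m: 160 × 1.9 × 3.145×10⁻⁴ = 0.095608 m
160–690 m: 0.9695×10⁻⁴ × 0.45 × 530 = 0.023122575 m
Δh = 0.095608 + 0.023122575 = 0.118730575 m ≈ 0.119 m

0.119 m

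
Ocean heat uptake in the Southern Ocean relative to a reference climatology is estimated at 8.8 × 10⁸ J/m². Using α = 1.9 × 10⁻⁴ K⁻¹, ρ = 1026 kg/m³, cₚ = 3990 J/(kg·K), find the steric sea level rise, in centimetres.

4.1 cm

Δh = αQ/(ρcₚ) = 1.9×10⁻⁴ × 8.8×10⁸ / (1026 × 3990) ≈ 0.040843 m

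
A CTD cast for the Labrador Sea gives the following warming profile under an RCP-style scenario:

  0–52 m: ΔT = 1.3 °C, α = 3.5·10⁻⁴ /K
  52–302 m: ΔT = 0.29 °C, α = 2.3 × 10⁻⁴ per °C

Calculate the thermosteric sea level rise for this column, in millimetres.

0–52 m: 3.5×10⁻⁴ × 1.3 × 52 = 0.02366 m
52–302 m: 0.29 × 2.3×10⁻⁴ × 250 = 0.016675 m
Δh = 0.02366 + 0.016675 = 0.040335 m

40 mm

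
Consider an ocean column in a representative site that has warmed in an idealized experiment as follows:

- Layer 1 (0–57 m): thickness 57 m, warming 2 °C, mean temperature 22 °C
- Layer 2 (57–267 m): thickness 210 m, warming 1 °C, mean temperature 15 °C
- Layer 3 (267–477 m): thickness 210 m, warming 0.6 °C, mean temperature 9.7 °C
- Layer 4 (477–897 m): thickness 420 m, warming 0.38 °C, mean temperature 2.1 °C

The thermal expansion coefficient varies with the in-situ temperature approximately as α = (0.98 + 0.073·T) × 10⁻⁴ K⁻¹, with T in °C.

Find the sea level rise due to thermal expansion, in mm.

Layer 1: α = (0.98 + 0.073×22)×10⁻⁴ = 2.586×10⁻⁴ K⁻¹
Layer 2: α = (0.98 + 0.073×15)×10⁻⁴ = 2.075×10⁻⁴ K⁻¹
Layer 3: α = (0.98 + 0.073×9.7)×10⁻⁴ = 1.6881×10⁻⁴ K⁻¹
Layer 4: α = (0.98 + 0.073×2.1)×10⁻⁴ = 1.1333×10⁻⁴ K⁻¹
57 × 2 × 2.586×10⁻⁴ = 0.0294804 m
Layer 2: 210 × 2.075×10⁻⁴ × 1 = 0.043575 m
Layer 3: 1.6881×10⁻⁴ × 210 × 0.6 = 0.02127006 m
1.1333×10⁻⁴ × 0.38 × 420 = 0.018087468 m
Δh = 0.0294804 + 0.043575 + 0.02127006 + 0.018087468 = 0.112412928 m

Δh = 112 mm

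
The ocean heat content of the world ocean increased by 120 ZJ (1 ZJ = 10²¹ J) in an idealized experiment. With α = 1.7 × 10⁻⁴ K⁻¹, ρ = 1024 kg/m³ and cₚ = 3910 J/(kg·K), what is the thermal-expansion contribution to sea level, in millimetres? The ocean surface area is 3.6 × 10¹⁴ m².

Δh = 14.2 mm

Per unit area: Q = 120×10²¹ / (3.6×10¹⁴) ≈ 3.333×10⁸ J/m²
Δh = αQ/(ρcₚ) = 1.7×10⁻⁴ × 3.333×10⁸ / (1024 × 3910) ≈ 0.014152 m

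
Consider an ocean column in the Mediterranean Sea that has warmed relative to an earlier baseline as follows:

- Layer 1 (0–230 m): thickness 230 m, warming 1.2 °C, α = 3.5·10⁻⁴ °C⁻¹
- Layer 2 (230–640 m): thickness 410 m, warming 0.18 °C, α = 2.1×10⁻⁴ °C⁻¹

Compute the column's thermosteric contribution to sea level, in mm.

0–230 m: 1.2 × 3.5×10⁻⁴ × 230 = 0.09660 m
Layer 2: 410 × 2.1×10⁻⁴ × 0.18 = 0.015498 m
Δh = 0.09660 + 0.015498 = 0.112098 m ≈ 110 mm

110 mm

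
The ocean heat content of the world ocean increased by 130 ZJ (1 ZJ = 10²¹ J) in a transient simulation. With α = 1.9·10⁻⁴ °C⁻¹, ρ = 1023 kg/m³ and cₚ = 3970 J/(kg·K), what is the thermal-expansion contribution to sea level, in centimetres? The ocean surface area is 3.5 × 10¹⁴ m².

Per unit area: Q = 130×10²¹ / (3.5×10¹⁴) ≈ 3.714×10⁸ J/m²
Δh = αQ/(ρcₚ) = 1.9×10⁻⁴ × 3.714×10⁸ / (1023 × 3970) ≈ 0.017375 m

about 1.74 cm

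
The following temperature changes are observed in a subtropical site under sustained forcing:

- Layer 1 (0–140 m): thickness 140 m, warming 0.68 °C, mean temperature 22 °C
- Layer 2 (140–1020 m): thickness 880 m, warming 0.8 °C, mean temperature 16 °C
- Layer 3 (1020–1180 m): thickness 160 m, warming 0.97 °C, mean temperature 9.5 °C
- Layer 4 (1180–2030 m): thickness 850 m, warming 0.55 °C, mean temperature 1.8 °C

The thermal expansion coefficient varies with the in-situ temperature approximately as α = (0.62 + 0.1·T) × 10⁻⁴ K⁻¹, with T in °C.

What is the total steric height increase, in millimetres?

Layer 1: α = (0.62 + 0.1×22)×10⁻⁴ = 2.82×10⁻⁴ K⁻¹
Layer 2: α = (0.62 + 0.1×16)×10⁻⁴ = 2.22×10⁻⁴ K⁻¹
Layer 3: α = (0.62 + 0.1×9.5)×10⁻⁴ = 1.57×10⁻⁴ K⁻¹
Layer 4: α = (0.62 + 0.1×1.8)×10⁻⁴ = 0.8×10⁻⁴ K⁻¹
140 × 2.82×10⁻⁴ × 0.68 = 0.0268464 m
140–1020 m: 880 × 2.22×10⁻⁴ × 0.8 = 0.156288 m
Layer 3: 0.97 × 1.57×10⁻⁴ × 160 = 0.0243664 m
0.8×10⁻⁴ × 850 × 0.55 = 0.03740 m
Δh = 0.0268464 + 0.156288 + 0.0243664 + 0.03740 = 0.2449008 m ≈ 240 mm

about 240 mm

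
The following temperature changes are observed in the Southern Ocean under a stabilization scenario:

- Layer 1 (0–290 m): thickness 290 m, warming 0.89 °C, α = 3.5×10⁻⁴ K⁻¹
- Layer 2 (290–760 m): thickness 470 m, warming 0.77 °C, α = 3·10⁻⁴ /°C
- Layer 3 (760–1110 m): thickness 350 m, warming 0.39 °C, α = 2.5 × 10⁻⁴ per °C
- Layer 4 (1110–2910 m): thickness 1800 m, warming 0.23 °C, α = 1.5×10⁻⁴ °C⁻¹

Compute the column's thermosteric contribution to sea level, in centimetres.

0–290 m: 3.5×10⁻⁴ × 0.89 × 290 = 0.090335 m
Layer 2: 0.77 × 3×10⁻⁴ × 470 = 0.10857 m
760–1110 m: 2.5×10⁻⁴ × 350 × 0.39 = 0.034125 m
Layer 4: 1.5×10⁻⁴ × 1800 × 0.23 = 0.06210 m
Δh = 0.090335 + 0.10857 + 0.034125 + 0.06210 = 0.29513 m

Δh = 30 cm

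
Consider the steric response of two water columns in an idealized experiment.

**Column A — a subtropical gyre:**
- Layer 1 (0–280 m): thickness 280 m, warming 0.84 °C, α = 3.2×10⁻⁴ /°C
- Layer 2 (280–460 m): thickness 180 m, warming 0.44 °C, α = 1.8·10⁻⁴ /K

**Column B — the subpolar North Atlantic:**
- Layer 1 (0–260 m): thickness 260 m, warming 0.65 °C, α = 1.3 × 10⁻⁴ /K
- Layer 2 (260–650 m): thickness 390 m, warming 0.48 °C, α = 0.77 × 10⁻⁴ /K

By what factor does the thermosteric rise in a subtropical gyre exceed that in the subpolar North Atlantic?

2.46

A 0–280 m: 3.2×10⁻⁴ × 280 × 0.84 = 0.075264 m
A 280–460 m: 1.8×10⁻⁴ × 180 × 0.44 = 0.014256 m
A total: 0.08952 m
B Layer 1: 260 × 1.3×10⁻⁴ × 0.65 = 0.02197 m
B Layer 2: 0.77×10⁻⁴ × 390 × 0.48 = 0.0144144 m
B total: 0.0363844 m
Ratio: 0.08952 / 0.0363844 ≈ 2.460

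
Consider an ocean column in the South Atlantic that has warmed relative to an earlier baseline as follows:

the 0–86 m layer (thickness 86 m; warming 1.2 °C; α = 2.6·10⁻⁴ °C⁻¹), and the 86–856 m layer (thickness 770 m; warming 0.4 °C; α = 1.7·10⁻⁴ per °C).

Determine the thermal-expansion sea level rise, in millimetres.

79.2 mm of thermosteric rise

1.2 × 86 × 2.6×10⁻⁴ = 0.026832 m
86–856 m: 1.7×10⁻⁴ × 0.4 × 770 = 0.05236 m
Δh = 0.026832 + 0.05236 = 0.079192 m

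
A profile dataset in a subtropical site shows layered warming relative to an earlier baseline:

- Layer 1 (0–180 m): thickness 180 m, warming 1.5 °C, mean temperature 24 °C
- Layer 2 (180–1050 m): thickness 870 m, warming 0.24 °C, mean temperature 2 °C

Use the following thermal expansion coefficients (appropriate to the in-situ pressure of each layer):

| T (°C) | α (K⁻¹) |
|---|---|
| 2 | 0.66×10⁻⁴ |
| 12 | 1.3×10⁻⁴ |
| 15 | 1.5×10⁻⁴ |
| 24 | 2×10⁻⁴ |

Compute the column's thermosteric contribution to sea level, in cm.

about 6.78 cm

Layer 1 at 24 °C → α = 2×10⁻⁴ K⁻¹
Layer 2 at 2 °C → α = 0.66×10⁻⁴ K⁻¹
Layer 1: 180 × 1.5 × 2×10⁻⁴ = 0.05400 m
Layer 2: 0.66×10⁻⁴ × 0.24 × 870 = 0.0137808 m
Δh = 0.05400 + 0.0137808 = 0.0677808 m ≈ 6.78 cm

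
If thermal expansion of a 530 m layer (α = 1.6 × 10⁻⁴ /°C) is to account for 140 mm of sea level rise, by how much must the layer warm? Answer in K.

1.7 K

ΔT = Δh/(αH) = 0.14 / (1.6×10⁻⁴ × 530) ≈ 1.651 K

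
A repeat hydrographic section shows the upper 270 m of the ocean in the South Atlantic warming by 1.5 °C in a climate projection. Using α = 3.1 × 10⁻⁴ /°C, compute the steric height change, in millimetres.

about 126 mm

Δh = αΔT·H = 3.1×10⁻⁴ × 1.5 × 270 = 0.12555 m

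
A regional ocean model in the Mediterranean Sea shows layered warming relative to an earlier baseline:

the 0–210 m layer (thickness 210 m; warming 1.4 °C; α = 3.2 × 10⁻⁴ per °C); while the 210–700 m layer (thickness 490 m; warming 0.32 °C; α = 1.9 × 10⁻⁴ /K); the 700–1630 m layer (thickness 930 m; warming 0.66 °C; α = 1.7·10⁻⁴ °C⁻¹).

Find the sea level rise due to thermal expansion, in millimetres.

0–210 m: 210 × 1.4 × 3.2×10⁻⁴ = 0.09408 m
Layer 2: 0.32 × 490 × 1.9×10⁻⁴ = 0.029792 m
0.66 × 1.7×10⁻⁴ × 930 = 0.104346 m
Δh = 0.09408 + 0.029792 + 0.104346 = 0.228218 m

230 mm of thermosteric rise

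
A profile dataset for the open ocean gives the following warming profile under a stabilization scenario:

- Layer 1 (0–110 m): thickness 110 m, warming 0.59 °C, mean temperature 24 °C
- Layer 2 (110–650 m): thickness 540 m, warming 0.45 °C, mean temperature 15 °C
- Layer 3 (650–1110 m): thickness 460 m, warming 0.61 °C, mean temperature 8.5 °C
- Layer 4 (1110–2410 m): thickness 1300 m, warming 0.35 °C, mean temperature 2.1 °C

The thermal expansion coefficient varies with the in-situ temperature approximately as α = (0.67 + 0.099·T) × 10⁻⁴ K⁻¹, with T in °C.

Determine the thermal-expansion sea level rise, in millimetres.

Layer 1: α = (0.67 + 0.099×24)×10⁻⁴ = 3.046×10⁻⁴ K⁻¹
Layer 2: α = (0.67 + 0.099×15)×10⁻⁴ = 2.155×10⁻⁴ K⁻¹
Layer 3: α = (0.67 + 0.099×8.5)×10⁻⁴ = 1.5115×10⁻⁴ K⁻¹
Layer 4: α = (0.67 + 0.099×2.1)×10⁻⁴ = 0.8779×10⁻⁴ K⁻¹
0–110 m: 3.046×10⁻⁴ × 110 × 0.59 = 0.01976854 m
110–650 m: 2.155×10⁻⁴ × 0.45 × 540 = 0.0523665 m
1.5115×10⁻⁴ × 0.61 × 460 = 0.04241269 m
0.8779×10⁻⁴ × 1300 × 0.35 = 0.03994445 m
Δh = 0.01976854 + 0.0523665 + 0.04241269 + 0.03994445 = 0.15449218 m

154 mm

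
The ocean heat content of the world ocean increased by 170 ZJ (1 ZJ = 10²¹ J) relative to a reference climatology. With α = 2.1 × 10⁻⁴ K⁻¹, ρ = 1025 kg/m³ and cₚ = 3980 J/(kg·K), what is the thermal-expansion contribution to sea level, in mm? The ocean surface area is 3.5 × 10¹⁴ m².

Per unit area: Q = 170×10²¹ / (3.5×10¹⁴) ≈ 4.857×10⁸ J/m²
Δh = αQ/(ρcₚ) = 2.1×10⁻⁴ × 4.857×10⁸ / (1025 × 3980) ≈ 0.025002 m

Δh ≈ 25.0 mm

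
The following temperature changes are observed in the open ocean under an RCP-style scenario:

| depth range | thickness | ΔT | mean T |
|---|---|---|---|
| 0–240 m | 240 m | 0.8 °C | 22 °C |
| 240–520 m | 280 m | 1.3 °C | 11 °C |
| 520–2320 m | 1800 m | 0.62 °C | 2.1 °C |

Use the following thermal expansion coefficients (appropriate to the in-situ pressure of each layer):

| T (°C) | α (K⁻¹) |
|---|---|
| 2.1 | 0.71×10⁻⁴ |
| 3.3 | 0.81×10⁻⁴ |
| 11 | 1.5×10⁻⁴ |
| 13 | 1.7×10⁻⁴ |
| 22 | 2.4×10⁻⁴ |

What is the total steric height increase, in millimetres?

Layer 1 at 22 °C → α = 2.4×10⁻⁴ K⁻¹
Layer 2 at 11 °C → α = 1.5×10⁻⁴ K⁻¹
Layer 3 at 2.1 °C → α = 0.71×10⁻⁴ K⁻¹
Layer 1: 240 × 0.8 × 2.4×10⁻⁴ = 0.04608 m
240–520 m: 1.5×10⁻⁴ × 1.3 × 280 = 0.05460 m
520–2320 m: 0.71×10⁻⁴ × 1800 × 0.62 = 0.079236 m
Δh = 0.04608 + 0.05460 + 0.079236 = 0.179916 m ≈ 180 mm

Δh ≈ 180 mm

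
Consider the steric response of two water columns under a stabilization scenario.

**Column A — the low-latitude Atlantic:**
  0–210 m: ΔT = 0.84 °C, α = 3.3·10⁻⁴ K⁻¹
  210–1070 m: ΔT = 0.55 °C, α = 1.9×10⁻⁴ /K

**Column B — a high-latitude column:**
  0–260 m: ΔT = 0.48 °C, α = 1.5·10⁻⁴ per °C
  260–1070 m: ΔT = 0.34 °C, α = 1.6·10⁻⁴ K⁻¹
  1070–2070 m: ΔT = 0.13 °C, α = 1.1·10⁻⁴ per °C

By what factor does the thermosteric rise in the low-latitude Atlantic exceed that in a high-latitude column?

A 0–210 m: 210 × 0.84 × 3.3×10⁻⁴ = 0.058212 m
A 860 × 0.55 × 1.9×10⁻⁴ = 0.08987 m
A total: 0.148082 m
B 0.48 × 1.5×10⁻⁴ × 260 = 0.01872 m
B 0.34 × 1.6×10⁻⁴ × 810 = 0.044064 m
B 0.13 × 1000 × 1.1×10⁻⁴ = 0.01430 m
B total: 0.077084 m
Ratio: 0.148082 / 0.077084 ≈ 1.921

a factor of 1.9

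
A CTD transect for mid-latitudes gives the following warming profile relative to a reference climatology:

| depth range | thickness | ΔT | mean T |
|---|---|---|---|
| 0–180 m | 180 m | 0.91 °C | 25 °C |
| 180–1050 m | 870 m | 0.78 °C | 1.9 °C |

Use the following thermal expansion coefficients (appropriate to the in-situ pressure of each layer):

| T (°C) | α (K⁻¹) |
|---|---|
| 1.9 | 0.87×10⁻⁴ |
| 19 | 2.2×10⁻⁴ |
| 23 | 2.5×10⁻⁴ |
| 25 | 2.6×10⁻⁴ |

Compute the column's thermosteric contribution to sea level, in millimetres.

Layer 1 at 25 °C → α = 2.6×10⁻⁴ K⁻¹
Layer 2 at 1.9 °C → α = 0.87×10⁻⁴ K⁻¹
0.91 × 2.6×10⁻⁴ × 180 = 0.042588 m
180–1050 m: 0.87×10⁻⁴ × 0.78 × 870 = 0.0590382 m
Δh = 0.042588 + 0.0590382 = 0.1016262 m ≈ 100 mm

100 mm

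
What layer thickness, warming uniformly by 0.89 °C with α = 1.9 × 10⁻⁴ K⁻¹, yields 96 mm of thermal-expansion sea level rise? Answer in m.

H = Δh/(αΔT) = 0.096 / (1.9×10⁻⁴ × 0.89) ≈ 567.7 m

570 m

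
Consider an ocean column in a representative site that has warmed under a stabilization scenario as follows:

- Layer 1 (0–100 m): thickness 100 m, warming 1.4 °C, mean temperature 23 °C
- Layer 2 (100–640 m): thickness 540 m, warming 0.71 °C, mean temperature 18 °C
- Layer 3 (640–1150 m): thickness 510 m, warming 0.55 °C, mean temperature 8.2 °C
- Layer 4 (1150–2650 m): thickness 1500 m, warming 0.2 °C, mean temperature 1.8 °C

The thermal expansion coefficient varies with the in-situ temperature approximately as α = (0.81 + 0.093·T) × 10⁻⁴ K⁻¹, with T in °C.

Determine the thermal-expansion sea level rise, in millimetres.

Layer 1: α = (0.81 + 0.093×23)×10⁻⁴ = 2.949×10⁻⁴ K⁻¹
Layer 2: α = (0.81 + 0.093×18)×10⁻⁴ = 2.484×10⁻⁴ K⁻¹
Layer 3: α = (0.81 + 0.093×8.2)×10⁻⁴ = 1.5726×10⁻⁴ K⁻¹
Layer 4: α = (0.81 + 0.093×1.8)×10⁻⁴ = 0.9774×10⁻⁴ K⁻¹
0–100 m: 1.4 × 100 × 2.949×10⁻⁴ = 0.041286 m
100–640 m: 0.71 × 540 × 2.484×10⁻⁴ = 0.09523656 m
640–1150 m: 1.5726×10⁻⁴ × 510 × 0.55 = 0.04411143 m
1150–2650 m: 0.9774×10⁻⁴ × 0.2 × 1500 = 0.029322 m
Δh = 0.041286 + 0.09523656 + 0.04411143 + 0.029322 = 0.20995599 m

210 mm of thermosteric rise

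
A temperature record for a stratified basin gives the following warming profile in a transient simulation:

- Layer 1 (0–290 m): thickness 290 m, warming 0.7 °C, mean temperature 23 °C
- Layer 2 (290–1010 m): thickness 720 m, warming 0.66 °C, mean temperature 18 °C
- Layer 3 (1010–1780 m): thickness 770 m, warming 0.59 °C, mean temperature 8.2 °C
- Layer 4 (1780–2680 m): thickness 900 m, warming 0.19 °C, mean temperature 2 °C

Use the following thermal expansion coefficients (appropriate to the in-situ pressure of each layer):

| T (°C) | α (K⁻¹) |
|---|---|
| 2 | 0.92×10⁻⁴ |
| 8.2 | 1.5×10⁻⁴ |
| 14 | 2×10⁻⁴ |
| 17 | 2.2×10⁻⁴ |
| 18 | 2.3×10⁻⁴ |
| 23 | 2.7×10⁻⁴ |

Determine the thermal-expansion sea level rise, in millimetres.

Layer 1 at 23 °C → α = 2.7×10⁻⁴ K⁻¹
Layer 2 at 18 °C → α = 2.3×10⁻⁴ K⁻¹
Layer 3 at 8.2 °C → α = 1.5×10⁻⁴ K⁻¹
Layer 4 at 2 °C → α = 0.92×10⁻⁴ K⁻¹
0–290 m: 2.7×10⁻⁴ × 290 × 0.7 = 0.05481 m
Layer 2: 2.3×10⁻⁴ × 720 × 0.66 = 0.109296 m
0.59 × 1.5×10⁻⁴ × 770 = 0.068145 m
0.92×10⁻⁴ × 900 × 0.19 = 0.015732 m
Δh = 0.05481 + 0.109296 + 0.068145 + 0.015732 = 0.247983 m

250 mm of thermosteric rise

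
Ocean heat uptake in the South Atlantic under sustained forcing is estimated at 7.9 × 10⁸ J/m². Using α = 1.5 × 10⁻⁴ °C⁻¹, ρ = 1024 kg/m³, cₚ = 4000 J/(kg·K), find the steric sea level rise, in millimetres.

Δh = αQ/(ρcₚ) = 1.5×10⁻⁴ × 7.9×10⁸ / (1024 × 4000) ≈ 0.028931 m

Δh ≈ 28.9 mm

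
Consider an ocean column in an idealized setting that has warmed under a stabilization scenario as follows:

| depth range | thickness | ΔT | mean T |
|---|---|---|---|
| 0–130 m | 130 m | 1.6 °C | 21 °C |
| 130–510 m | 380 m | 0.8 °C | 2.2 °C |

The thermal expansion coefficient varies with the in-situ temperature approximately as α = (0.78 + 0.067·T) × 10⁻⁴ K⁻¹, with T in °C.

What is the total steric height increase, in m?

Layer 1: α = (0.78 + 0.067×21)×10⁻⁴ = 2.187×10⁻⁴ K⁻¹
Layer 2: α = (0.78 + 0.067×2.2)×10⁻⁴ = 0.9274×10⁻⁴ K⁻¹
Layer 1: 2.187×10⁻⁴ × 130 × 1.6 = 0.0454896 m
Layer 2: 0.9274×10⁻⁴ × 0.8 × 380 = 0.02819296 m
Δh = 0.0454896 + 0.02819296 = 0.07368256 m ≈ 0.074 m

0.074 m of thermosteric rise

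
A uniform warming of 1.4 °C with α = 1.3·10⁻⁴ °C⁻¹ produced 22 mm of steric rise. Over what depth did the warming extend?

121 m

H = Δh/(αΔT) = 0.022 / (1.3×10⁻⁴ × 1.4) ≈ 120.9 m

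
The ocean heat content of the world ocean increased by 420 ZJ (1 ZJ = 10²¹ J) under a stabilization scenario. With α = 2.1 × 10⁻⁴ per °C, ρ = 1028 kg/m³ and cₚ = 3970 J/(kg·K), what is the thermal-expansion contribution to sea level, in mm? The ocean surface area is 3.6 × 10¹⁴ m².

Per unit area: Q = 420×10²¹ / (3.6×10¹⁴) ≈ 1.167×10⁹ J/m²
Δh = αQ/(ρcₚ) = 2.1×10⁻⁴ × 1.167×10⁹ / (1028 × 3970) ≈ 0.060049 m

about 60 mm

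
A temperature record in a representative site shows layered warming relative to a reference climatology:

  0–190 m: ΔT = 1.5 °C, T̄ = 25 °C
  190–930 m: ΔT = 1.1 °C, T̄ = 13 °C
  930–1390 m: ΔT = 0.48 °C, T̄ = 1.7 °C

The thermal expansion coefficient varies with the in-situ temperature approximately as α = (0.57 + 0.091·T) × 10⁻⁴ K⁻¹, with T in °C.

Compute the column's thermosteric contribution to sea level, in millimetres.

Δh ≈ 240 mm

Layer 1: α = (0.57 + 0.091×25)×10⁻⁴ = 2.845×10⁻⁴ K⁻¹
Layer 2: α = (0.57 + 0.091×13)×10⁻⁴ = 1.753×10⁻⁴ K⁻¹
Layer 3: α = (0.57 + 0.091×1.7)×10⁻⁴ = 0.7247×10⁻⁴ K⁻¹
2.845×10⁻⁴ × 190 × 1.5 = 0.0810825 m
Layer 2: 1.753×10⁻⁴ × 740 × 1.1 = 0.1426942 m
460 × 0.7247×10⁻⁴ × 0.48 = 0.016001376 m
Δh = 0.0810825 + 0.1426942 + 0.016001376 = 0.239778076 m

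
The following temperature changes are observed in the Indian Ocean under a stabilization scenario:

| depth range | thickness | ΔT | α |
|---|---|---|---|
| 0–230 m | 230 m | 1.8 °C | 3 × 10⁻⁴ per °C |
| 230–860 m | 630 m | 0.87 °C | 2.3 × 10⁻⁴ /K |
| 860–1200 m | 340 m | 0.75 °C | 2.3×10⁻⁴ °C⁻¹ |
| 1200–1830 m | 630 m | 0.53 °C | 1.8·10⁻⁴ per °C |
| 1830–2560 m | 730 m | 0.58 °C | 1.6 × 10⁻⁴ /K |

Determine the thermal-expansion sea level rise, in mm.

3×10⁻⁴ × 1.8 × 230 = 0.12420 m
Layer 2: 2.3×10⁻⁴ × 630 × 0.87 = 0.126063 m
340 × 2.3×10⁻⁴ × 0.75 = 0.05865 m
Layer 4: 1.8×10⁻⁴ × 0.53 × 630 = 0.060102 m
730 × 1.6×10⁻⁴ × 0.58 = 0.067744 m
Δh = 0.12420 + 0.126063 + 0.05865 + 0.060102 + 0.067744 = 0.436759 m

about 440 mm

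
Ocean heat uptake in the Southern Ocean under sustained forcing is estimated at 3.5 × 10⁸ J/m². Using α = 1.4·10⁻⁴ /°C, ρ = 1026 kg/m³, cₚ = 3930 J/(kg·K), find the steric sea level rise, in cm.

1.22 cm of thermosteric rise

Δh = αQ/(ρcₚ) = 1.4×10⁻⁴ × 3.5×10⁸ / (1026 × 3930) ≈ 0.012152 m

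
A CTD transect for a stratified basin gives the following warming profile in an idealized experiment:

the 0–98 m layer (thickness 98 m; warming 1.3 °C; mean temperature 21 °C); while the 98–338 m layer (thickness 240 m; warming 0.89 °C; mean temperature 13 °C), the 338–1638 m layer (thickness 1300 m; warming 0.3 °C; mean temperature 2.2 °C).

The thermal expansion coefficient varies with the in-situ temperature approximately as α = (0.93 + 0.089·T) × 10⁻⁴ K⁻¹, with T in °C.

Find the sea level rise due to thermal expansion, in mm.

about 124 mm

Layer 1: α = (0.93 + 0.089×21)×10⁻⁴ = 2.799×10⁻⁴ K⁻¹
Layer 2: α = (0.93 + 0.089×13)×10⁻⁴ = 2.087×10⁻⁴ K⁻¹
Layer 3: α = (0.93 + 0.089×2.2)×10⁻⁴ = 1.1258×10⁻⁴ K⁻¹
Layer 1: 1.3 × 98 × 2.799×10⁻⁴ = 0.03565926 m
Layer 2: 2.087×10⁻⁴ × 240 × 0.89 = 0.04457832 m
0.3 × 1300 × 1.1258×10⁻⁴ = 0.0439062 m
Δh = 0.03565926 + 0.04457832 + 0.0439062 = 0.12414378 m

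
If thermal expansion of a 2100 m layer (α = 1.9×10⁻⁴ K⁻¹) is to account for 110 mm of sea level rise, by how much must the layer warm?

ΔT = Δh/(αH) = 0.11 / (1.9×10⁻⁴ × 2100) ≈ 0.2757 K

0.28 K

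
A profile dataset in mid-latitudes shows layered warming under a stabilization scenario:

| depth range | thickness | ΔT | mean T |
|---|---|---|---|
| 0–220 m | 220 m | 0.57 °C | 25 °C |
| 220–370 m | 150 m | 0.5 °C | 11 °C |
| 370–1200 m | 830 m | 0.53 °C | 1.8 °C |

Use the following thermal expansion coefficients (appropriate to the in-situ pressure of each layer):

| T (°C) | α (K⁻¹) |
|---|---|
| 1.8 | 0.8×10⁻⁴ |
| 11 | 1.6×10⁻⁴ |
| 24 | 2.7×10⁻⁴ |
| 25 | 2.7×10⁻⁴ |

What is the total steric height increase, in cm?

8.11 cm

Layer 1 at 25 °C → α = 2.7×10⁻⁴ K⁻¹
Layer 2 at 11 °C → α = 1.6×10⁻⁴ K⁻¹
Layer 3 at 1.8 °C → α = 0.8×10⁻⁴ K⁻¹
Layer 1: 2.7×10⁻⁴ × 220 × 0.57 = 0.033858 m
220–370 m: 150 × 0.5 × 1.6×10⁻⁴ = 0.01200 m
370–1200 m: 830 × 0.53 × 0.8×10⁻⁴ = 0.035192 m
Δh = 0.033858 + 0.01200 + 0.035192 = 0.08105 m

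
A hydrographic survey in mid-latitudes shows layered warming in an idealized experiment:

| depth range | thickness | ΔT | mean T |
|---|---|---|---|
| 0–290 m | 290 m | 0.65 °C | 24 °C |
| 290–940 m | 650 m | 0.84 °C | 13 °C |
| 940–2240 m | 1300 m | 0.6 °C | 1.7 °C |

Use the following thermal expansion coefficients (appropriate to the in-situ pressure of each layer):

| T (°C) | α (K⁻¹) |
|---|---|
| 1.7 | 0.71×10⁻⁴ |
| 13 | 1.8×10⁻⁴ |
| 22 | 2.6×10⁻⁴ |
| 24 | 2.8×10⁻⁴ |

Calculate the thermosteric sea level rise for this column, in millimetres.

Layer 1 at 24 °C → α = 2.8×10⁻⁴ K⁻¹
Layer 2 at 13 °C → α = 1.8×10⁻⁴ K⁻¹
Layer 3 at 1.7 °C → α = 0.71×10⁻⁴ K⁻¹
Layer 1: 0.65 × 2.8×10⁻⁴ × 290 = 0.05278 m
0.84 × 650 × 1.8×10⁻⁴ = 0.09828 m
Layer 3: 0.71×10⁻⁴ × 0.6 × 1300 = 0.05538 m
Δh = 0.05278 + 0.09828 + 0.05538 = 0.20644 m

Δh = 210 mm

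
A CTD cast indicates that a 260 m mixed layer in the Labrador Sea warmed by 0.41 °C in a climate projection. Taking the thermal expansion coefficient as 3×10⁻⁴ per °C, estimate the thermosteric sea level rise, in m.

Δh = αΔT·H = 3×10⁻⁴ × 0.41 × 260 = 0.03198 m

Δh = 0.032 m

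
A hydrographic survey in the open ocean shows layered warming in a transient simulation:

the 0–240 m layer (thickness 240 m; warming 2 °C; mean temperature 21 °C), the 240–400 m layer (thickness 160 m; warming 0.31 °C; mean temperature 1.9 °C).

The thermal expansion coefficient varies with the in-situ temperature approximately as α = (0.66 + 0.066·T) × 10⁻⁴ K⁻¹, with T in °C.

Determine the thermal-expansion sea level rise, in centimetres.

Layer 1: α = (0.66 + 0.066×21)×10⁻⁴ = 2.046×10⁻⁴ K⁻¹
Layer 2: α = (0.66 + 0.066×1.9)×10⁻⁴ = 0.7854×10⁻⁴ K⁻¹
Layer 1: 2 × 2.046×10⁻⁴ × 240 = 0.098208 m
240–400 m: 160 × 0.7854×10⁻⁴ × 0.31 = 0.003895584 m
Δh = 0.098208 + 0.003895584 = 0.102103584 m

10.2 cm of thermosteric rise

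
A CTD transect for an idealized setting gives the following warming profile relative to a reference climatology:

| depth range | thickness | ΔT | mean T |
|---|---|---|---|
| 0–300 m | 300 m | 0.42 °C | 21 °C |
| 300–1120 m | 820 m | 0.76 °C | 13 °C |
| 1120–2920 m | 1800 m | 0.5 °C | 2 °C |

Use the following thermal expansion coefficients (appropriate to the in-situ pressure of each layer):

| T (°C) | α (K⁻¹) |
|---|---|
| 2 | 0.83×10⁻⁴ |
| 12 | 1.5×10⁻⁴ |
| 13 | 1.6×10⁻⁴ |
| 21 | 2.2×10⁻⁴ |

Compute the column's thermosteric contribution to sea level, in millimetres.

Layer 1 at 21 °C → α = 2.2×10⁻⁴ K⁻¹
Layer 2 at 13 °C → α = 1.6×10⁻⁴ K⁻¹
Layer 3 at 2 °C → α = 0.83×10⁻⁴ K⁻¹
Layer 1: 300 × 0.42 × 2.2×10⁻⁴ = 0.02772 m
820 × 0.76 × 1.6×10⁻⁴ = 0.099712 m
Layer 3: 0.83×10⁻⁴ × 1800 × 0.5 = 0.07470 m
Δh = 0.02772 + 0.099712 + 0.07470 = 0.202132 m

Δh ≈ 202 mm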